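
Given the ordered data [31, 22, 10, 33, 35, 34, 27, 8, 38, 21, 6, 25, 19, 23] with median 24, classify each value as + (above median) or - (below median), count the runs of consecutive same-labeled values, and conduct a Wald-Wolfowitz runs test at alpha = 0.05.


Step 1: Compute median = 24; label A = above, B = below.
Labels in order: ABBAAAABABBABB  (n_A = 7, n_B = 7)
Step 2: Count runs R = 8.
Step 3: Under H0 (random ordering), E[R] = 2*n_A*n_B/(n_A+n_B) + 1 = 2*7*7/14 + 1 = 8.0000.
        Var[R] = 2*n_A*n_B*(2*n_A*n_B - n_A - n_B) / ((n_A+n_B)^2 * (n_A+n_B-1)) = 8232/2548 = 3.2308.
        SD[R] = 1.7974.
Step 4: R = E[R], so z = 0 with no continuity correction.
Step 5: Two-sided p-value via normal approximation = 2*(1 - Phi(|z|)) = 1.000000.
Step 6: alpha = 0.05. fail to reject H0.

R = 8, z = 0.0000, p = 1.000000, fail to reject H0.


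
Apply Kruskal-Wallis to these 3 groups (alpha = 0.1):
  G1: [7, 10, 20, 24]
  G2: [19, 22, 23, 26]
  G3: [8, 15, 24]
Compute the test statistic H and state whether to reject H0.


Step 1: Combine all N = 11 observations and assign midranks.
sorted (value, group, rank): (7,G1,1), (8,G3,2), (10,G1,3), (15,G3,4), (19,G2,5), (20,G1,6), (22,G2,7), (23,G2,8), (24,G1,9.5), (24,G3,9.5), (26,G2,11)
Step 2: Sum ranks within each group.
R_1 = 19.5 (n_1 = 4)
R_2 = 31 (n_2 = 4)
R_3 = 15.5 (n_3 = 3)
Step 3: H = 12/(N(N+1)) * sum(R_i^2/n_i) - 3(N+1)
     = 12/(11*12) * (19.5^2/4 + 31^2/4 + 15.5^2/3) - 3*12
     = 0.090909 * 415.396 - 36
     = 1.763258.
Step 4: Ties present; correction factor C = 1 - 6/(11^3 - 11) = 0.995455. Corrected H = 1.763258 / 0.995455 = 1.771309.
Step 5: Under H0, H ~ chi^2(2); p-value = 0.412444.
Step 6: alpha = 0.1. fail to reject H0.

H = 1.7713, df = 2, p = 0.412444, fail to reject H0.


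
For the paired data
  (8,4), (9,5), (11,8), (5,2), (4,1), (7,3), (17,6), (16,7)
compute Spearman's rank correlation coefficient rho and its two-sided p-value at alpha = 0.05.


Step 1: Rank x and y separately (midranks; no ties here).
rank(x): 8->4, 9->5, 11->6, 5->2, 4->1, 7->3, 17->8, 16->7
rank(y): 4->4, 5->5, 8->8, 2->2, 1->1, 3->3, 6->6, 7->7
Step 2: d_i = R_x(i) - R_y(i); compute d_i^2.
  (4-4)^2=0, (5-5)^2=0, (6-8)^2=4, (2-2)^2=0, (1-1)^2=0, (3-3)^2=0, (8-6)^2=4, (7-7)^2=0
sum(d^2) = 8.
Step 3: rho = 1 - 6*8 / (8*(8^2 - 1)) = 1 - 48/504 = 0.904762.
Step 4: Under H0, t = rho * sqrt((n-2)/(1-rho^2)) = 5.2034 ~ t(6).
Step 5: Two-sided p-value from the t-distribution with 6 df = 0.002008.
Step 6: alpha = 0.05. reject H0.

rho = 0.9048, p = 0.002008, reject H0 at alpha = 0.05.


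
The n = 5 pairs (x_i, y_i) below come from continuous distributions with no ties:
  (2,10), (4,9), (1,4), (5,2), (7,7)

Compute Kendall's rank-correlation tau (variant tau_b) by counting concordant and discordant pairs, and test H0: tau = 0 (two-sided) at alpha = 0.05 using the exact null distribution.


Step 1: Enumerate the 10 unordered pairs (i,j) with i<j and classify each by sign(x_j-x_i) * sign(y_j-y_i).
  (1,2):dx=+2,dy=-1->D; (1,3):dx=-1,dy=-6->C; (1,4):dx=+3,dy=-8->D; (1,5):dx=+5,dy=-3->D
  (2,3):dx=-3,dy=-5->C; (2,4):dx=+1,dy=-7->D; (2,5):dx=+3,dy=-2->D; (3,4):dx=+4,dy=-2->D
  (3,5):dx=+6,dy=+3->C; (4,5):dx=+2,dy=+5->C
Step 2: C = 4, D = 6, total pairs = 10.
Step 3: tau = (C - D)/(n(n-1)/2) = (4 - 6)/10 = -0.200000.
Step 4: Exact two-sided p-value (enumerate n! = 120 permutations of y under H0): p = 0.816667.
Step 5: alpha = 0.05. fail to reject H0.

tau_b = -0.2000 (C=4, D=6), p = 0.816667, fail to reject H0.


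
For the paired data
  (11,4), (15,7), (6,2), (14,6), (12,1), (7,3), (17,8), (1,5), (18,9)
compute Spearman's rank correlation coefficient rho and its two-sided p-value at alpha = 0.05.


Step 1: Rank x and y separately (midranks; no ties here).
rank(x): 11->4, 15->7, 6->2, 14->6, 12->5, 7->3, 17->8, 1->1, 18->9
rank(y): 4->4, 7->7, 2->2, 6->6, 1->1, 3->3, 8->8, 5->5, 9->9
Step 2: d_i = R_x(i) - R_y(i); compute d_i^2.
  (4-4)^2=0, (7-7)^2=0, (2-2)^2=0, (6-6)^2=0, (5-1)^2=16, (3-3)^2=0, (8-8)^2=0, (1-5)^2=16, (9-9)^2=0
sum(d^2) = 32.
Step 3: rho = 1 - 6*32 / (9*(9^2 - 1)) = 1 - 192/720 = 0.733333.
Step 4: Under H0, t = rho * sqrt((n-2)/(1-rho^2)) = 2.8538 ~ t(7).
Step 5: Two-sided p-value from the t-distribution with 7 df = 0.024554.
Step 6: alpha = 0.05. reject H0.

rho = 0.7333, p = 0.024554, reject H0 at alpha = 0.05.


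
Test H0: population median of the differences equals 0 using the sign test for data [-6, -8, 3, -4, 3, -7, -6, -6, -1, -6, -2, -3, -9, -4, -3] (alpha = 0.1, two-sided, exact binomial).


Step 1: Discard zero differences. Original n = 15; n_eff = number of nonzero differences = 15.
Nonzero differences (with sign): -6, -8, +3, -4, +3, -7, -6, -6, -1, -6, -2, -3, -9, -4, -3
Step 2: Count signs: positive = 2, negative = 13.
Step 3: Under H0: P(positive) = 0.5, so the number of positives S ~ Bin(15, 0.5).
Step 4: Two-sided exact p-value = sum of Bin(15,0.5) probabilities at or below the observed probability = 0.007385.
Step 5: alpha = 0.1. reject H0.

n_eff = 15, pos = 2, neg = 13, p = 0.007385, reject H0.


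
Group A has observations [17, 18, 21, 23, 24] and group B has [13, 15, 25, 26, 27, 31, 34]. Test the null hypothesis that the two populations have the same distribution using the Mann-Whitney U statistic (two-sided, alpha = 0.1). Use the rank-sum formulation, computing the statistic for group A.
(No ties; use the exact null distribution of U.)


Step 1: Combine and sort all 12 observations; assign midranks.
sorted (value, group): (13,Y), (15,Y), (17,X), (18,X), (21,X), (23,X), (24,X), (25,Y), (26,Y), (27,Y), (31,Y), (34,Y)
ranks: 13->1, 15->2, 17->3, 18->4, 21->5, 23->6, 24->7, 25->8, 26->9, 27->10, 31->11, 34->12
Step 2: Rank sum for X: R1 = 3 + 4 + 5 + 6 + 7 = 25.
Step 3: U_X = R1 - n1(n1+1)/2 = 25 - 5*6/2 = 25 - 15 = 10.
       U_Y = n1*n2 - U_X = 35 - 10 = 25.
Step 4: No ties, so the exact null distribution of U (based on enumerating the C(12,5) = 792 equally likely rank assignments) gives the two-sided p-value.
Step 5: p-value = 0.267677; compare to alpha = 0.1. fail to reject H0.

U_X = 10, p = 0.267677, fail to reject H0 at alpha = 0.1.


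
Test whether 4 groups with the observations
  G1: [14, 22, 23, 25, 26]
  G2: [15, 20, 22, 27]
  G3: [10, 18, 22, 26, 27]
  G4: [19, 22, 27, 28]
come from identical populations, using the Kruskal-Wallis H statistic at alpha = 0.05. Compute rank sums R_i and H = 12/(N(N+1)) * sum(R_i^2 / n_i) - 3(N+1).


Step 1: Combine all N = 18 observations and assign midranks.
sorted (value, group, rank): (10,G3,1), (14,G1,2), (15,G2,3), (18,G3,4), (19,G4,5), (20,G2,6), (22,G1,8.5), (22,G2,8.5), (22,G3,8.5), (22,G4,8.5), (23,G1,11), (25,G1,12), (26,G1,13.5), (26,G3,13.5), (27,G2,16), (27,G3,16), (27,G4,16), (28,G4,18)
Step 2: Sum ranks within each group.
R_1 = 47 (n_1 = 5)
R_2 = 33.5 (n_2 = 4)
R_3 = 43 (n_3 = 5)
R_4 = 47.5 (n_4 = 4)
Step 3: H = 12/(N(N+1)) * sum(R_i^2/n_i) - 3(N+1)
     = 12/(18*19) * (47^2/5 + 33.5^2/4 + 43^2/5 + 47.5^2/4) - 3*19
     = 0.035088 * 1656.22 - 57
     = 1.113158.
Step 4: Ties present; correction factor C = 1 - 90/(18^3 - 18) = 0.984520. Corrected H = 1.113158 / 0.984520 = 1.130660.
Step 5: Under H0, H ~ chi^2(3); p-value = 0.769678.
Step 6: alpha = 0.05. fail to reject H0.

H = 1.1307, df = 3, p = 0.769678, fail to reject H0.


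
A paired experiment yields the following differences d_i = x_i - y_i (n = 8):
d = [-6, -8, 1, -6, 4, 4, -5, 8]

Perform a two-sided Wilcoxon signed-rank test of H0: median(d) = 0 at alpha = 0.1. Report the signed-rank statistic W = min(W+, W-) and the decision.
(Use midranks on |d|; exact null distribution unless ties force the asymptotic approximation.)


Step 1: Drop any zero differences (none here) and take |d_i|.
|d| = [6, 8, 1, 6, 4, 4, 5, 8]
Step 2: Midrank |d_i| (ties get averaged ranks).
ranks: |6|->5.5, |8|->7.5, |1|->1, |6|->5.5, |4|->2.5, |4|->2.5, |5|->4, |8|->7.5
Step 3: Attach original signs; sum ranks with positive sign and with negative sign.
W+ = 1 + 2.5 + 2.5 + 7.5 = 13.5
W- = 5.5 + 7.5 + 5.5 + 4 = 22.5
(Check: W+ + W- = 36 should equal n(n+1)/2 = 36.)
Step 4: Test statistic W = min(W+, W-) = 13.5.
Step 5: Ties in |d|, so use the tie-corrected normal approximation.
        E[W] = n(n+1)/4 = 8*9/4 = 18.
        Tie groups: |d|=4 (t=2), |d|=6 (t=2), |d|=8 (t=2); sum(t^3 - t) = 18.
        Var[W] = n(n+1)(2n+1)/24 - sum(t^3-t)/48 = 1224/24 - 18/48 = 50.625.
        z = (W - E[W]) / sqrt(Var[W]) = (13.5 - 18) / 7.1151 = -0.6325.
        Two-sided p = 2*Phi(z) = 0.527089.
Step 6: alpha = 0.1. fail to reject H0.

W+ = 13.5, W- = 22.5, W = min = 13.5, p = 0.527089, fail to reject H0.


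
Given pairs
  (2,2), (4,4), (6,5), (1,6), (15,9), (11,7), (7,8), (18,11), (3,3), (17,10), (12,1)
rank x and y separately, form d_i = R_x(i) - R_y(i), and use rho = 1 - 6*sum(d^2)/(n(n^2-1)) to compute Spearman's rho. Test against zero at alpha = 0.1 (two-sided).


Step 1: Rank x and y separately (midranks; no ties here).
rank(x): 2->2, 4->4, 6->5, 1->1, 15->9, 11->7, 7->6, 18->11, 3->3, 17->10, 12->8
rank(y): 2->2, 4->4, 5->5, 6->6, 9->9, 7->7, 8->8, 11->11, 3->3, 10->10, 1->1
Step 2: d_i = R_x(i) - R_y(i); compute d_i^2.
  (2-2)^2=0, (4-4)^2=0, (5-5)^2=0, (1-6)^2=25, (9-9)^2=0, (7-7)^2=0, (6-8)^2=4, (11-11)^2=0, (3-3)^2=0, (10-10)^2=0, (8-1)^2=49
sum(d^2) = 78.
Step 3: rho = 1 - 6*78 / (11*(11^2 - 1)) = 1 - 468/1320 = 0.645455.
Step 4: Under H0, t = rho * sqrt((n-2)/(1-rho^2)) = 2.5352 ~ t(9).
Step 5: Two-sided p-value from the t-distribution with 9 df = 0.031963.
Step 6: alpha = 0.1. reject H0.

rho = 0.6455, p = 0.031963, reject H0 at alpha = 0.1.


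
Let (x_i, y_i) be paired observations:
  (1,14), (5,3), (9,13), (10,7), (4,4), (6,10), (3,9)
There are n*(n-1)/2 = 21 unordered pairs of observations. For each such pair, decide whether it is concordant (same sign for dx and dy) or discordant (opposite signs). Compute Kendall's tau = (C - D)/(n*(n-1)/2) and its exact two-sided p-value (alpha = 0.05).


Step 1: Enumerate the 21 unordered pairs (i,j) with i<j and classify each by sign(x_j-x_i) * sign(y_j-y_i).
  (1,2):dx=+4,dy=-11->D; (1,3):dx=+8,dy=-1->D; (1,4):dx=+9,dy=-7->D; (1,5):dx=+3,dy=-10->D
  (1,6):dx=+5,dy=-4->D; (1,7):dx=+2,dy=-5->D; (2,3):dx=+4,dy=+10->C; (2,4):dx=+5,dy=+4->C
  (2,5):dx=-1,dy=+1->D; (2,6):dx=+1,dy=+7->C; (2,7):dx=-2,dy=+6->D; (3,4):dx=+1,dy=-6->D
  (3,5):dx=-5,dy=-9->C; (3,6):dx=-3,dy=-3->C; (3,7):dx=-6,dy=-4->C; (4,5):dx=-6,dy=-3->C
  (4,6):dx=-4,dy=+3->D; (4,7):dx=-7,dy=+2->D; (5,6):dx=+2,dy=+6->C; (5,7):dx=-1,dy=+5->D
  (6,7):dx=-3,dy=-1->C
Step 2: C = 9, D = 12, total pairs = 21.
Step 3: tau = (C - D)/(n(n-1)/2) = (9 - 12)/21 = -0.142857.
Step 4: Exact two-sided p-value (enumerate n! = 5040 permutations of y under H0): p = 0.772619.
Step 5: alpha = 0.05. fail to reject H0.

tau_b = -0.1429 (C=9, D=12), p = 0.772619, fail to reject H0.


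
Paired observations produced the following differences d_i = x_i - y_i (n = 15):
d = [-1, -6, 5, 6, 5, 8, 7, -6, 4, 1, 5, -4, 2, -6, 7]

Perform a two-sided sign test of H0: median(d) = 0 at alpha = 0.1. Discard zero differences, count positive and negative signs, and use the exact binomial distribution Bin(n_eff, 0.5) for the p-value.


Step 1: Discard zero differences. Original n = 15; n_eff = number of nonzero differences = 15.
Nonzero differences (with sign): -1, -6, +5, +6, +5, +8, +7, -6, +4, +1, +5, -4, +2, -6, +7
Step 2: Count signs: positive = 10, negative = 5.
Step 3: Under H0: P(positive) = 0.5, so the number of positives S ~ Bin(15, 0.5).
Step 4: Two-sided exact p-value = sum of Bin(15,0.5) probabilities at or below the observed probability = 0.301758.
Step 5: alpha = 0.1. fail to reject H0.

n_eff = 15, pos = 10, neg = 5, p = 0.301758, fail to reject H0.


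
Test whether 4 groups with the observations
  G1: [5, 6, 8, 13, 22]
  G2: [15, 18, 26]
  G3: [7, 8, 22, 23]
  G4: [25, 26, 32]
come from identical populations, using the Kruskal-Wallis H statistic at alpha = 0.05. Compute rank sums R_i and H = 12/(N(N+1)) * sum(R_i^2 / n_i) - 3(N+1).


Step 1: Combine all N = 15 observations and assign midranks.
sorted (value, group, rank): (5,G1,1), (6,G1,2), (7,G3,3), (8,G1,4.5), (8,G3,4.5), (13,G1,6), (15,G2,7), (18,G2,8), (22,G1,9.5), (22,G3,9.5), (23,G3,11), (25,G4,12), (26,G2,13.5), (26,G4,13.5), (32,G4,15)
Step 2: Sum ranks within each group.
R_1 = 23 (n_1 = 5)
R_2 = 28.5 (n_2 = 3)
R_3 = 28 (n_3 = 4)
R_4 = 40.5 (n_4 = 3)
Step 3: H = 12/(N(N+1)) * sum(R_i^2/n_i) - 3(N+1)
     = 12/(15*16) * (23^2/5 + 28.5^2/3 + 28^2/4 + 40.5^2/3) - 3*16
     = 0.050000 * 1119.3 - 48
     = 7.965000.
Step 4: Ties present; correction factor C = 1 - 18/(15^3 - 15) = 0.994643. Corrected H = 7.965000 / 0.994643 = 8.007899.
Step 5: Under H0, H ~ chi^2(3); p-value = 0.045849.
Step 6: alpha = 0.05. reject H0.

H = 8.0079, df = 3, p = 0.045849, reject H0.


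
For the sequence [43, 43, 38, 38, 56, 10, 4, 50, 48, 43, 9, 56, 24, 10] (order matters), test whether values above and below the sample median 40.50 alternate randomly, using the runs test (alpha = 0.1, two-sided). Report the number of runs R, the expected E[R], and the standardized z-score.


Step 1: Compute median = 40.50; label A = above, B = below.
Labels in order: AABBABBAAABABB  (n_A = 7, n_B = 7)
Step 2: Count runs R = 8.
Step 3: Under H0 (random ordering), E[R] = 2*n_A*n_B/(n_A+n_B) + 1 = 2*7*7/14 + 1 = 8.0000.
        Var[R] = 2*n_A*n_B*(2*n_A*n_B - n_A - n_B) / ((n_A+n_B)^2 * (n_A+n_B-1)) = 8232/2548 = 3.2308.
        SD[R] = 1.7974.
Step 4: R = E[R], so z = 0 with no continuity correction.
Step 5: Two-sided p-value via normal approximation = 2*(1 - Phi(|z|)) = 1.000000.
Step 6: alpha = 0.1. fail to reject H0.

R = 8, z = 0.0000, p = 1.000000, fail to reject H0.


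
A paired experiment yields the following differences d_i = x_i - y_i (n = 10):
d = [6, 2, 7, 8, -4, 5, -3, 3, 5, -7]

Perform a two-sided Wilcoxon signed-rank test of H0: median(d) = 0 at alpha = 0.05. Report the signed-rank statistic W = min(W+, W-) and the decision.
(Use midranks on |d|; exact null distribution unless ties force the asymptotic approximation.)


Step 1: Drop any zero differences (none here) and take |d_i|.
|d| = [6, 2, 7, 8, 4, 5, 3, 3, 5, 7]
Step 2: Midrank |d_i| (ties get averaged ranks).
ranks: |6|->7, |2|->1, |7|->8.5, |8|->10, |4|->4, |5|->5.5, |3|->2.5, |3|->2.5, |5|->5.5, |7|->8.5
Step 3: Attach original signs; sum ranks with positive sign and with negative sign.
W+ = 7 + 1 + 8.5 + 10 + 5.5 + 2.5 + 5.5 = 40
W- = 4 + 2.5 + 8.5 = 15
(Check: W+ + W- = 55 should equal n(n+1)/2 = 55.)
Step 4: Test statistic W = min(W+, W-) = 15.
Step 5: Ties in |d|, so use the tie-corrected normal approximation.
        E[W] = n(n+1)/4 = 10*11/4 = 27.5.
        Tie groups: |d|=3 (t=2), |d|=5 (t=2), |d|=7 (t=2); sum(t^3 - t) = 18.
        Var[W] = n(n+1)(2n+1)/24 - sum(t^3-t)/48 = 2310/24 - 18/48 = 95.875.
        z = (W - E[W]) / sqrt(Var[W]) = (15 - 27.5) / 9.7916 = -1.2766.
        Two-sided p = 2*Phi(z) = 0.201741.
Step 6: alpha = 0.05. fail to reject H0.

W+ = 40, W- = 15, W = min = 15, p = 0.201741, fail to reject H0.


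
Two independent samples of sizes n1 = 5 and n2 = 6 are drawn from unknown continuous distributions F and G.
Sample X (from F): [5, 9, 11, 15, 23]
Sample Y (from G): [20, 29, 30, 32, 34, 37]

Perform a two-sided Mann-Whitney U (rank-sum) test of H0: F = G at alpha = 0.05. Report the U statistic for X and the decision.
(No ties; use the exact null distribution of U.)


Step 1: Combine and sort all 11 observations; assign midranks.
sorted (value, group): (5,X), (9,X), (11,X), (15,X), (20,Y), (23,X), (29,Y), (30,Y), (32,Y), (34,Y), (37,Y)
ranks: 5->1, 9->2, 11->3, 15->4, 20->5, 23->6, 29->7, 30->8, 32->9, 34->10, 37->11
Step 2: Rank sum for X: R1 = 1 + 2 + 3 + 4 + 6 = 16.
Step 3: U_X = R1 - n1(n1+1)/2 = 16 - 5*6/2 = 16 - 15 = 1.
       U_Y = n1*n2 - U_X = 30 - 1 = 29.
Step 4: No ties, so the exact null distribution of U (based on enumerating the C(11,5) = 462 equally likely rank assignments) gives the two-sided p-value.
Step 5: p-value = 0.008658; compare to alpha = 0.05. reject H0.

U_X = 1, p = 0.008658, reject H0 at alpha = 0.05.


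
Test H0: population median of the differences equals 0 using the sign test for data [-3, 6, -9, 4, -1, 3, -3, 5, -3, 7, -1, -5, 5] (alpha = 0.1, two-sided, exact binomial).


Step 1: Discard zero differences. Original n = 13; n_eff = number of nonzero differences = 13.
Nonzero differences (with sign): -3, +6, -9, +4, -1, +3, -3, +5, -3, +7, -1, -5, +5
Step 2: Count signs: positive = 6, negative = 7.
Step 3: Under H0: P(positive) = 0.5, so the number of positives S ~ Bin(13, 0.5).
Step 4: Two-sided exact p-value = sum of Bin(13,0.5) probabilities at or below the observed probability = 1.000000.
Step 5: alpha = 0.1. fail to reject H0.

n_eff = 13, pos = 6, neg = 7, p = 1.000000, fail to reject H0.


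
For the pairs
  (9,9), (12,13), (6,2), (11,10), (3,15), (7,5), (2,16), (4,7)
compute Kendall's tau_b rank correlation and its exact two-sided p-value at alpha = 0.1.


Step 1: Enumerate the 28 unordered pairs (i,j) with i<j and classify each by sign(x_j-x_i) * sign(y_j-y_i).
  (1,2):dx=+3,dy=+4->C; (1,3):dx=-3,dy=-7->C; (1,4):dx=+2,dy=+1->C; (1,5):dx=-6,dy=+6->D
  (1,6):dx=-2,dy=-4->C; (1,7):dx=-7,dy=+7->D; (1,8):dx=-5,dy=-2->C; (2,3):dx=-6,dy=-11->C
  (2,4):dx=-1,dy=-3->C; (2,5):dx=-9,dy=+2->D; (2,6):dx=-5,dy=-8->C; (2,7):dx=-10,dy=+3->D
  (2,8):dx=-8,dy=-6->C; (3,4):dx=+5,dy=+8->C; (3,5):dx=-3,dy=+13->D; (3,6):dx=+1,dy=+3->C
  (3,7):dx=-4,dy=+14->D; (3,8):dx=-2,dy=+5->D; (4,5):dx=-8,dy=+5->D; (4,6):dx=-4,dy=-5->C
  (4,7):dx=-9,dy=+6->D; (4,8):dx=-7,dy=-3->C; (5,6):dx=+4,dy=-10->D; (5,7):dx=-1,dy=+1->D
  (5,8):dx=+1,dy=-8->D; (6,7):dx=-5,dy=+11->D; (6,8):dx=-3,dy=+2->D; (7,8):dx=+2,dy=-9->D
Step 2: C = 13, D = 15, total pairs = 28.
Step 3: tau = (C - D)/(n(n-1)/2) = (13 - 15)/28 = -0.071429.
Step 4: Exact two-sided p-value (enumerate n! = 40320 permutations of y under H0): p = 0.904861.
Step 5: alpha = 0.1. fail to reject H0.

tau_b = -0.0714 (C=13, D=15), p = 0.904861, fail to reject H0.


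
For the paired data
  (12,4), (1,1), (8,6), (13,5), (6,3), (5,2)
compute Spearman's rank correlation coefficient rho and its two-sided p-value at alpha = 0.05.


Step 1: Rank x and y separately (midranks; no ties here).
rank(x): 12->5, 1->1, 8->4, 13->6, 6->3, 5->2
rank(y): 4->4, 1->1, 6->6, 5->5, 3->3, 2->2
Step 2: d_i = R_x(i) - R_y(i); compute d_i^2.
  (5-4)^2=1, (1-1)^2=0, (4-6)^2=4, (6-5)^2=1, (3-3)^2=0, (2-2)^2=0
sum(d^2) = 6.
Step 3: rho = 1 - 6*6 / (6*(6^2 - 1)) = 1 - 36/210 = 0.828571.
Step 4: Under H0, t = rho * sqrt((n-2)/(1-rho^2)) = 2.9598 ~ t(4).
Step 5: Two-sided p-value from the t-distribution with 4 df = 0.041563.
Step 6: alpha = 0.05. reject H0.

rho = 0.8286, p = 0.041563, reject H0 at alpha = 0.05.


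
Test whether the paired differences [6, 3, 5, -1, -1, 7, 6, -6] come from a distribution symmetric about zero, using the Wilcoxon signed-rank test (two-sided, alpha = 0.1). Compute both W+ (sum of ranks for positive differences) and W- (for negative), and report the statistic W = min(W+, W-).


Step 1: Drop any zero differences (none here) and take |d_i|.
|d| = [6, 3, 5, 1, 1, 7, 6, 6]
Step 2: Midrank |d_i| (ties get averaged ranks).
ranks: |6|->6, |3|->3, |5|->4, |1|->1.5, |1|->1.5, |7|->8, |6|->6, |6|->6
Step 3: Attach original signs; sum ranks with positive sign and with negative sign.
W+ = 6 + 3 + 4 + 8 + 6 = 27
W- = 1.5 + 1.5 + 6 = 9
(Check: W+ + W- = 36 should equal n(n+1)/2 = 36.)
Step 4: Test statistic W = min(W+, W-) = 9.
Step 5: Ties in |d|, so use the tie-corrected normal approximation.
        E[W] = n(n+1)/4 = 8*9/4 = 18.
        Tie groups: |d|=1 (t=2), |d|=6 (t=3); sum(t^3 - t) = 30.
        Var[W] = n(n+1)(2n+1)/24 - sum(t^3-t)/48 = 1224/24 - 30/48 = 50.375.
        z = (W - E[W]) / sqrt(Var[W]) = (9 - 18) / 7.0975 = -1.2680.
        Two-sided p = 2*Phi(z) = 0.204782.
Step 6: alpha = 0.1. fail to reject H0.

W+ = 27, W- = 9, W = min = 9, p = 0.204782, fail to reject H0.


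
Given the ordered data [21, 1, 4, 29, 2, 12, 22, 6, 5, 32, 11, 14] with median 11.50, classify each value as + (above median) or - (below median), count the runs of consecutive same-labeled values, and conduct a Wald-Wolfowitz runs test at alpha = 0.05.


Step 1: Compute median = 11.50; label A = above, B = below.
Labels in order: ABBABAABBABA  (n_A = 6, n_B = 6)
Step 2: Count runs R = 9.
Step 3: Under H0 (random ordering), E[R] = 2*n_A*n_B/(n_A+n_B) + 1 = 2*6*6/12 + 1 = 7.0000.
        Var[R] = 2*n_A*n_B*(2*n_A*n_B - n_A - n_B) / ((n_A+n_B)^2 * (n_A+n_B-1)) = 4320/1584 = 2.7273.
        SD[R] = 1.6514.
Step 4: Continuity-corrected z = (R - 0.5 - E[R]) / SD[R] = (9 - 0.5 - 7.0000) / 1.6514 = 0.9083.
Step 5: Two-sided p-value via normal approximation = 2*(1 - Phi(|z|)) = 0.363722.
Step 6: alpha = 0.05. fail to reject H0.

R = 9, z = 0.9083, p = 0.363722, fail to reject H0.


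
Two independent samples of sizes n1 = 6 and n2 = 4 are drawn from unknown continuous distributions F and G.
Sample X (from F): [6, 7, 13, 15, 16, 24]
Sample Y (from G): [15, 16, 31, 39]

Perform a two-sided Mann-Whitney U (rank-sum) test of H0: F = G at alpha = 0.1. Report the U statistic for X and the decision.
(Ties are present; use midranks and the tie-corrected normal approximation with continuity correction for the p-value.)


Step 1: Combine and sort all 10 observations; assign midranks.
sorted (value, group): (6,X), (7,X), (13,X), (15,X), (15,Y), (16,X), (16,Y), (24,X), (31,Y), (39,Y)
ranks: 6->1, 7->2, 13->3, 15->4.5, 15->4.5, 16->6.5, 16->6.5, 24->8, 31->9, 39->10
Step 2: Rank sum for X: R1 = 1 + 2 + 3 + 4.5 + 6.5 + 8 = 25.
Step 3: U_X = R1 - n1(n1+1)/2 = 25 - 6*7/2 = 25 - 21 = 4.
       U_Y = n1*n2 - U_X = 24 - 4 = 20.
Step 4: Ties are present, so use the tie-corrected normal approximation (with continuity correction) for the p-value.
Step 5: p-value = 0.107663; compare to alpha = 0.1. fail to reject H0.

U_X = 4, p = 0.107663, fail to reject H0 at alpha = 0.1.


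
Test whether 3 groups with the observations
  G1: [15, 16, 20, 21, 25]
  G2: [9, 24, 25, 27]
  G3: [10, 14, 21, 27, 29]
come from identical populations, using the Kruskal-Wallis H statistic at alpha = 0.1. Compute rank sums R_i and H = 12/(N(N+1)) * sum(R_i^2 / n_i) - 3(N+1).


Step 1: Combine all N = 14 observations and assign midranks.
sorted (value, group, rank): (9,G2,1), (10,G3,2), (14,G3,3), (15,G1,4), (16,G1,5), (20,G1,6), (21,G1,7.5), (21,G3,7.5), (24,G2,9), (25,G1,10.5), (25,G2,10.5), (27,G2,12.5), (27,G3,12.5), (29,G3,14)
Step 2: Sum ranks within each group.
R_1 = 33 (n_1 = 5)
R_2 = 33 (n_2 = 4)
R_3 = 39 (n_3 = 5)
Step 3: H = 12/(N(N+1)) * sum(R_i^2/n_i) - 3(N+1)
     = 12/(14*15) * (33^2/5 + 33^2/4 + 39^2/5) - 3*15
     = 0.057143 * 794.25 - 45
     = 0.385714.
Step 4: Ties present; correction factor C = 1 - 18/(14^3 - 14) = 0.993407. Corrected H = 0.385714 / 0.993407 = 0.388274.
Step 5: Under H0, H ~ chi^2(2); p-value = 0.823545.
Step 6: alpha = 0.1. fail to reject H0.

H = 0.3883, df = 2, p = 0.823545, fail to reject H0.


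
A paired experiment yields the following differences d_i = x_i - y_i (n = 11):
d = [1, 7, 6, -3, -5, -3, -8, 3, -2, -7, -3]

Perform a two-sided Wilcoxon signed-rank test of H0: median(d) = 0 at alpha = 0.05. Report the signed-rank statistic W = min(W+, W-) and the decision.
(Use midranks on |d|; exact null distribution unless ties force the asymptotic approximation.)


Step 1: Drop any zero differences (none here) and take |d_i|.
|d| = [1, 7, 6, 3, 5, 3, 8, 3, 2, 7, 3]
Step 2: Midrank |d_i| (ties get averaged ranks).
ranks: |1|->1, |7|->9.5, |6|->8, |3|->4.5, |5|->7, |3|->4.5, |8|->11, |3|->4.5, |2|->2, |7|->9.5, |3|->4.5
Step 3: Attach original signs; sum ranks with positive sign and with negative sign.
W+ = 1 + 9.5 + 8 + 4.5 = 23
W- = 4.5 + 7 + 4.5 + 11 + 2 + 9.5 + 4.5 = 43
(Check: W+ + W- = 66 should equal n(n+1)/2 = 66.)
Step 4: Test statistic W = min(W+, W-) = 23.
Step 5: Ties in |d|, so use the tie-corrected normal approximation.
        E[W] = n(n+1)/4 = 11*12/4 = 33.
        Tie groups: |d|=3 (t=4), |d|=7 (t=2); sum(t^3 - t) = 66.
        Var[W] = n(n+1)(2n+1)/24 - sum(t^3-t)/48 = 3036/24 - 66/48 = 125.125.
        z = (W - E[W]) / sqrt(Var[W]) = (23 - 33) / 11.1859 = -0.8940.
        Two-sided p = 2*Phi(z) = 0.371332.
Step 6: alpha = 0.05. fail to reject H0.

W+ = 23, W- = 43, W = min = 23, p = 0.371332, fail to reject H0.


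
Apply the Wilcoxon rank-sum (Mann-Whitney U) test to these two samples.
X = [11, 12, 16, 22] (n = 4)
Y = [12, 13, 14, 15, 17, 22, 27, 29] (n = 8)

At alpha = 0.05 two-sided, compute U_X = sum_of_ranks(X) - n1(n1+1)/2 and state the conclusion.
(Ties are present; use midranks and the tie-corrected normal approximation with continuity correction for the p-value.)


Step 1: Combine and sort all 12 observations; assign midranks.
sorted (value, group): (11,X), (12,X), (12,Y), (13,Y), (14,Y), (15,Y), (16,X), (17,Y), (22,X), (22,Y), (27,Y), (29,Y)
ranks: 11->1, 12->2.5, 12->2.5, 13->4, 14->5, 15->6, 16->7, 17->8, 22->9.5, 22->9.5, 27->11, 29->12
Step 2: Rank sum for X: R1 = 1 + 2.5 + 7 + 9.5 = 20.
Step 3: U_X = R1 - n1(n1+1)/2 = 20 - 4*5/2 = 20 - 10 = 10.
       U_Y = n1*n2 - U_X = 32 - 10 = 22.
Step 4: Ties are present, so use the tie-corrected normal approximation (with continuity correction) for the p-value.
Step 5: p-value = 0.348547; compare to alpha = 0.05. fail to reject H0.

U_X = 10, p = 0.348547, fail to reject H0 at alpha = 0.05.


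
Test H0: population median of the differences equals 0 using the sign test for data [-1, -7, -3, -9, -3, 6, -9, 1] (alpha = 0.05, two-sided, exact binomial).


Step 1: Discard zero differences. Original n = 8; n_eff = number of nonzero differences = 8.
Nonzero differences (with sign): -1, -7, -3, -9, -3, +6, -9, +1
Step 2: Count signs: positive = 2, negative = 6.
Step 3: Under H0: P(positive) = 0.5, so the number of positives S ~ Bin(8, 0.5).
Step 4: Two-sided exact p-value = sum of Bin(8,0.5) probabilities at or below the observed probability = 0.289062.
Step 5: alpha = 0.05. fail to reject H0.

n_eff = 8, pos = 2, neg = 6, p = 0.289062, fail to reject H0.


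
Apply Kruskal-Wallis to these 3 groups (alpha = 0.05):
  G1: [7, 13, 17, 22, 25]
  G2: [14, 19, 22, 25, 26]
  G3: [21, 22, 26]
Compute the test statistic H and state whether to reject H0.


Step 1: Combine all N = 13 observations and assign midranks.
sorted (value, group, rank): (7,G1,1), (13,G1,2), (14,G2,3), (17,G1,4), (19,G2,5), (21,G3,6), (22,G1,8), (22,G2,8), (22,G3,8), (25,G1,10.5), (25,G2,10.5), (26,G2,12.5), (26,G3,12.5)
Step 2: Sum ranks within each group.
R_1 = 25.5 (n_1 = 5)
R_2 = 39 (n_2 = 5)
R_3 = 26.5 (n_3 = 3)
Step 3: H = 12/(N(N+1)) * sum(R_i^2/n_i) - 3(N+1)
     = 12/(13*14) * (25.5^2/5 + 39^2/5 + 26.5^2/3) - 3*14
     = 0.065934 * 668.333 - 42
     = 2.065934.
Step 4: Ties present; correction factor C = 1 - 36/(13^3 - 13) = 0.983516. Corrected H = 2.065934 / 0.983516 = 2.100559.
Step 5: Under H0, H ~ chi^2(2); p-value = 0.349840.
Step 6: alpha = 0.05. fail to reject H0.

H = 2.1006, df = 2, p = 0.349840, fail to reject H0.


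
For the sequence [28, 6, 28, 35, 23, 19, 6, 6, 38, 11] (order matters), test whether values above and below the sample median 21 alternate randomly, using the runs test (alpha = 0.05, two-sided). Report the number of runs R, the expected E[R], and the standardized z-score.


Step 1: Compute median = 21; label A = above, B = below.
Labels in order: ABAAABBBAB  (n_A = 5, n_B = 5)
Step 2: Count runs R = 6.
Step 3: Under H0 (random ordering), E[R] = 2*n_A*n_B/(n_A+n_B) + 1 = 2*5*5/10 + 1 = 6.0000.
        Var[R] = 2*n_A*n_B*(2*n_A*n_B - n_A - n_B) / ((n_A+n_B)^2 * (n_A+n_B-1)) = 2000/900 = 2.2222.
        SD[R] = 1.4907.
Step 4: R = E[R], so z = 0 with no continuity correction.
Step 5: Two-sided p-value via normal approximation = 2*(1 - Phi(|z|)) = 1.000000.
Step 6: alpha = 0.05. fail to reject H0.

R = 6, z = 0.0000, p = 1.000000, fail to reject H0.


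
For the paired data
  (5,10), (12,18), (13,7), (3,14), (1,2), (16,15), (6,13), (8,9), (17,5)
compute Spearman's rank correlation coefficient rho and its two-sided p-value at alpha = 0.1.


Step 1: Rank x and y separately (midranks; no ties here).
rank(x): 5->3, 12->6, 13->7, 3->2, 1->1, 16->8, 6->4, 8->5, 17->9
rank(y): 10->5, 18->9, 7->3, 14->7, 2->1, 15->8, 13->6, 9->4, 5->2
Step 2: d_i = R_x(i) - R_y(i); compute d_i^2.
  (3-5)^2=4, (6-9)^2=9, (7-3)^2=16, (2-7)^2=25, (1-1)^2=0, (8-8)^2=0, (4-6)^2=4, (5-4)^2=1, (9-2)^2=49
sum(d^2) = 108.
Step 3: rho = 1 - 6*108 / (9*(9^2 - 1)) = 1 - 648/720 = 0.100000.
Step 4: Under H0, t = rho * sqrt((n-2)/(1-rho^2)) = 0.2659 ~ t(7).
Step 5: Two-sided p-value from the t-distribution with 7 df = 0.797972.
Step 6: alpha = 0.1. fail to reject H0.

rho = 0.1000, p = 0.797972, fail to reject H0 at alpha = 0.1.


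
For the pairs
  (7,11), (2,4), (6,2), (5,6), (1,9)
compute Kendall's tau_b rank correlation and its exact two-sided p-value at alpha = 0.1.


Step 1: Enumerate the 10 unordered pairs (i,j) with i<j and classify each by sign(x_j-x_i) * sign(y_j-y_i).
  (1,2):dx=-5,dy=-7->C; (1,3):dx=-1,dy=-9->C; (1,4):dx=-2,dy=-5->C; (1,5):dx=-6,dy=-2->C
  (2,3):dx=+4,dy=-2->D; (2,4):dx=+3,dy=+2->C; (2,5):dx=-1,dy=+5->D; (3,4):dx=-1,dy=+4->D
  (3,5):dx=-5,dy=+7->D; (4,5):dx=-4,dy=+3->D
Step 2: C = 5, D = 5, total pairs = 10.
Step 3: tau = (C - D)/(n(n-1)/2) = (5 - 5)/10 = 0.000000.
Step 4: Exact two-sided p-value (enumerate n! = 120 permutations of y under H0): p = 1.000000.
Step 5: alpha = 0.1. fail to reject H0.

tau_b = 0.0000 (C=5, D=5), p = 1.000000, fail to reject H0.


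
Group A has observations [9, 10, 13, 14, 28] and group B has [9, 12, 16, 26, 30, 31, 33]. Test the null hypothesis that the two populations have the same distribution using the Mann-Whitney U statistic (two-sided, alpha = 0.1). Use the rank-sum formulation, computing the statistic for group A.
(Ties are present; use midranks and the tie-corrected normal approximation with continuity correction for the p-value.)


Step 1: Combine and sort all 12 observations; assign midranks.
sorted (value, group): (9,X), (9,Y), (10,X), (12,Y), (13,X), (14,X), (16,Y), (26,Y), (28,X), (30,Y), (31,Y), (33,Y)
ranks: 9->1.5, 9->1.5, 10->3, 12->4, 13->5, 14->6, 16->7, 26->8, 28->9, 30->10, 31->11, 33->12
Step 2: Rank sum for X: R1 = 1.5 + 3 + 5 + 6 + 9 = 24.5.
Step 3: U_X = R1 - n1(n1+1)/2 = 24.5 - 5*6/2 = 24.5 - 15 = 9.5.
       U_Y = n1*n2 - U_X = 35 - 9.5 = 25.5.
Step 4: Ties are present, so use the tie-corrected normal approximation (with continuity correction) for the p-value.
Step 5: p-value = 0.222415; compare to alpha = 0.1. fail to reject H0.

U_X = 9.5, p = 0.222415, fail to reject H0 at alpha = 0.1.


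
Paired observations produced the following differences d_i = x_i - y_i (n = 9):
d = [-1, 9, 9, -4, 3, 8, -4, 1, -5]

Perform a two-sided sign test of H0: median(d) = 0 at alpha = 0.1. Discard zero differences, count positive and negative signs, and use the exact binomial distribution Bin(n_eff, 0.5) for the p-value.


Step 1: Discard zero differences. Original n = 9; n_eff = number of nonzero differences = 9.
Nonzero differences (with sign): -1, +9, +9, -4, +3, +8, -4, +1, -5
Step 2: Count signs: positive = 5, negative = 4.
Step 3: Under H0: P(positive) = 0.5, so the number of positives S ~ Bin(9, 0.5).
Step 4: Two-sided exact p-value = sum of Bin(9,0.5) probabilities at or below the observed probability = 1.000000.
Step 5: alpha = 0.1. fail to reject H0.

n_eff = 9, pos = 5, neg = 4, p = 1.000000, fail to reject H0.


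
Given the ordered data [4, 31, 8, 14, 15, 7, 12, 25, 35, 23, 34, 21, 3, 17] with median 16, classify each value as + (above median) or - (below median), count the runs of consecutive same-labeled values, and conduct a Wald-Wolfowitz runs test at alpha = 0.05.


Step 1: Compute median = 16; label A = above, B = below.
Labels in order: BABBBBBAAAAABA  (n_A = 7, n_B = 7)
Step 2: Count runs R = 6.
Step 3: Under H0 (random ordering), E[R] = 2*n_A*n_B/(n_A+n_B) + 1 = 2*7*7/14 + 1 = 8.0000.
        Var[R] = 2*n_A*n_B*(2*n_A*n_B - n_A - n_B) / ((n_A+n_B)^2 * (n_A+n_B-1)) = 8232/2548 = 3.2308.
        SD[R] = 1.7974.
Step 4: Continuity-corrected z = (R + 0.5 - E[R]) / SD[R] = (6 + 0.5 - 8.0000) / 1.7974 = -0.8345.
Step 5: Two-sided p-value via normal approximation = 2*(1 - Phi(|z|)) = 0.403986.
Step 6: alpha = 0.05. fail to reject H0.

R = 6, z = -0.8345, p = 0.403986, fail to reject H0.


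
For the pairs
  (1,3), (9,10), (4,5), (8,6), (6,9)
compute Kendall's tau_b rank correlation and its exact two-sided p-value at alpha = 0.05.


Step 1: Enumerate the 10 unordered pairs (i,j) with i<j and classify each by sign(x_j-x_i) * sign(y_j-y_i).
  (1,2):dx=+8,dy=+7->C; (1,3):dx=+3,dy=+2->C; (1,4):dx=+7,dy=+3->C; (1,5):dx=+5,dy=+6->C
  (2,3):dx=-5,dy=-5->C; (2,4):dx=-1,dy=-4->C; (2,5):dx=-3,dy=-1->C; (3,4):dx=+4,dy=+1->C
  (3,5):dx=+2,dy=+4->C; (4,5):dx=-2,dy=+3->D
Step 2: C = 9, D = 1, total pairs = 10.
Step 3: tau = (C - D)/(n(n-1)/2) = (9 - 1)/10 = 0.800000.
Step 4: Exact two-sided p-value (enumerate n! = 120 permutations of y under H0): p = 0.083333.
Step 5: alpha = 0.05. fail to reject H0.

tau_b = 0.8000 (C=9, D=1), p = 0.083333, fail to reject H0.


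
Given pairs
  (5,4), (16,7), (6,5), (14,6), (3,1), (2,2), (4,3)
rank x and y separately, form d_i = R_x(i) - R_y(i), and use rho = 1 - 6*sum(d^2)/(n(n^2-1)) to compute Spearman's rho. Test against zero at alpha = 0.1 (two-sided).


Step 1: Rank x and y separately (midranks; no ties here).
rank(x): 5->4, 16->7, 6->5, 14->6, 3->2, 2->1, 4->3
rank(y): 4->4, 7->7, 5->5, 6->6, 1->1, 2->2, 3->3
Step 2: d_i = R_x(i) - R_y(i); compute d_i^2.
  (4-4)^2=0, (7-7)^2=0, (5-5)^2=0, (6-6)^2=0, (2-1)^2=1, (1-2)^2=1, (3-3)^2=0
sum(d^2) = 2.
Step 3: rho = 1 - 6*2 / (7*(7^2 - 1)) = 1 - 12/336 = 0.964286.
Step 4: Under H0, t = rho * sqrt((n-2)/(1-rho^2)) = 8.1408 ~ t(5).
Step 5: Two-sided p-value from the t-distribution with 5 df = 0.000454.
Step 6: alpha = 0.1. reject H0.

rho = 0.9643, p = 0.000454, reject H0 at alpha = 0.1.


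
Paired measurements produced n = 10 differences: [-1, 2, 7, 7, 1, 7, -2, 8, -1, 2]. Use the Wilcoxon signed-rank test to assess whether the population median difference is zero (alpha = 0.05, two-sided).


Step 1: Drop any zero differences (none here) and take |d_i|.
|d| = [1, 2, 7, 7, 1, 7, 2, 8, 1, 2]
Step 2: Midrank |d_i| (ties get averaged ranks).
ranks: |1|->2, |2|->5, |7|->8, |7|->8, |1|->2, |7|->8, |2|->5, |8|->10, |1|->2, |2|->5
Step 3: Attach original signs; sum ranks with positive sign and with negative sign.
W+ = 5 + 8 + 8 + 2 + 8 + 10 + 5 = 46
W- = 2 + 5 + 2 = 9
(Check: W+ + W- = 55 should equal n(n+1)/2 = 55.)
Step 4: Test statistic W = min(W+, W-) = 9.
Step 5: Ties in |d|, so use the tie-corrected normal approximation.
        E[W] = n(n+1)/4 = 10*11/4 = 27.5.
        Tie groups: |d|=1 (t=3), |d|=2 (t=3), |d|=7 (t=3); sum(t^3 - t) = 72.
        Var[W] = n(n+1)(2n+1)/24 - sum(t^3-t)/48 = 2310/24 - 72/48 = 94.75.
        z = (W - E[W]) / sqrt(Var[W]) = (9 - 27.5) / 9.7340 = -1.9006.
        Two-sided p = 2*Phi(z) = 0.057359.
Step 6: alpha = 0.05. fail to reject H0.

W+ = 46, W- = 9, W = min = 9, p = 0.057359, fail to reject H0.


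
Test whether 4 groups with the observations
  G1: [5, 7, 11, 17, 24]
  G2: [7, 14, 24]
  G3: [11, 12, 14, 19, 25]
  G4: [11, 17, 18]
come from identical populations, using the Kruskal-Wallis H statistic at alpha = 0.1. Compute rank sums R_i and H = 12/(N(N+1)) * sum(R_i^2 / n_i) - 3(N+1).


Step 1: Combine all N = 16 observations and assign midranks.
sorted (value, group, rank): (5,G1,1), (7,G1,2.5), (7,G2,2.5), (11,G1,5), (11,G3,5), (11,G4,5), (12,G3,7), (14,G2,8.5), (14,G3,8.5), (17,G1,10.5), (17,G4,10.5), (18,G4,12), (19,G3,13), (24,G1,14.5), (24,G2,14.5), (25,G3,16)
Step 2: Sum ranks within each group.
R_1 = 33.5 (n_1 = 5)
R_2 = 25.5 (n_2 = 3)
R_3 = 49.5 (n_3 = 5)
R_4 = 27.5 (n_4 = 3)
Step 3: H = 12/(N(N+1)) * sum(R_i^2/n_i) - 3(N+1)
     = 12/(16*17) * (33.5^2/5 + 25.5^2/3 + 49.5^2/5 + 27.5^2/3) - 3*17
     = 0.044118 * 1183.33 - 51
     = 1.205882.
Step 4: Ties present; correction factor C = 1 - 48/(16^3 - 16) = 0.988235. Corrected H = 1.205882 / 0.988235 = 1.220238.
Step 5: Under H0, H ~ chi^2(3); p-value = 0.748155.
Step 6: alpha = 0.1. fail to reject H0.

H = 1.2202, df = 3, p = 0.748155, fail to reject H0.


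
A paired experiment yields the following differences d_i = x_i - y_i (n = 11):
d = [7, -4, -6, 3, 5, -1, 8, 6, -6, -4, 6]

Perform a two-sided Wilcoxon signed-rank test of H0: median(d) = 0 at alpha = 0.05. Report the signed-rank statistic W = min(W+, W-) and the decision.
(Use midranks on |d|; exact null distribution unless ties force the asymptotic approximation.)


Step 1: Drop any zero differences (none here) and take |d_i|.
|d| = [7, 4, 6, 3, 5, 1, 8, 6, 6, 4, 6]
Step 2: Midrank |d_i| (ties get averaged ranks).
ranks: |7|->10, |4|->3.5, |6|->7.5, |3|->2, |5|->5, |1|->1, |8|->11, |6|->7.5, |6|->7.5, |4|->3.5, |6|->7.5
Step 3: Attach original signs; sum ranks with positive sign and with negative sign.
W+ = 10 + 2 + 5 + 11 + 7.5 + 7.5 = 43
W- = 3.5 + 7.5 + 1 + 7.5 + 3.5 = 23
(Check: W+ + W- = 66 should equal n(n+1)/2 = 66.)
Step 4: Test statistic W = min(W+, W-) = 23.
Step 5: Ties in |d|, so use the tie-corrected normal approximation.
        E[W] = n(n+1)/4 = 11*12/4 = 33.
        Tie groups: |d|=4 (t=2), |d|=6 (t=4); sum(t^3 - t) = 66.
        Var[W] = n(n+1)(2n+1)/24 - sum(t^3-t)/48 = 3036/24 - 66/48 = 125.125.
        z = (W - E[W]) / sqrt(Var[W]) = (23 - 33) / 11.1859 = -0.8940.
        Two-sided p = 2*Phi(z) = 0.371332.
Step 6: alpha = 0.05. fail to reject H0.

W+ = 43, W- = 23, W = min = 23, p = 0.371332, fail to reject H0.


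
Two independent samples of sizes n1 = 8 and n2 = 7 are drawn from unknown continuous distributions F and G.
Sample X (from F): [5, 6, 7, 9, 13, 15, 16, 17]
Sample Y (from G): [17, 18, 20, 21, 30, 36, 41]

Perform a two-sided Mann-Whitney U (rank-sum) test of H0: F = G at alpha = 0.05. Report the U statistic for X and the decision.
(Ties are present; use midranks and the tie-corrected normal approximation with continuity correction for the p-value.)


Step 1: Combine and sort all 15 observations; assign midranks.
sorted (value, group): (5,X), (6,X), (7,X), (9,X), (13,X), (15,X), (16,X), (17,X), (17,Y), (18,Y), (20,Y), (21,Y), (30,Y), (36,Y), (41,Y)
ranks: 5->1, 6->2, 7->3, 9->4, 13->5, 15->6, 16->7, 17->8.5, 17->8.5, 18->10, 20->11, 21->12, 30->13, 36->14, 41->15
Step 2: Rank sum for X: R1 = 1 + 2 + 3 + 4 + 5 + 6 + 7 + 8.5 = 36.5.
Step 3: U_X = R1 - n1(n1+1)/2 = 36.5 - 8*9/2 = 36.5 - 36 = 0.5.
       U_Y = n1*n2 - U_X = 56 - 0.5 = 55.5.
Step 4: Ties are present, so use the tie-corrected normal approximation (with continuity correction) for the p-value.
Step 5: p-value = 0.001763; compare to alpha = 0.05. reject H0.

U_X = 0.5, p = 0.001763, reject H0 at alpha = 0.05.


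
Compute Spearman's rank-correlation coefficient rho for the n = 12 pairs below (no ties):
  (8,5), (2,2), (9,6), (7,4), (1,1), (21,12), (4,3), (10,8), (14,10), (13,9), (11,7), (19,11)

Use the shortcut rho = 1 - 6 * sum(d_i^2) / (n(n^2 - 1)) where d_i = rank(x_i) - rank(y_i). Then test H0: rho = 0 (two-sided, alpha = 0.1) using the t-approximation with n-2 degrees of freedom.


Step 1: Rank x and y separately (midranks; no ties here).
rank(x): 8->5, 2->2, 9->6, 7->4, 1->1, 21->12, 4->3, 10->7, 14->10, 13->9, 11->8, 19->11
rank(y): 5->5, 2->2, 6->6, 4->4, 1->1, 12->12, 3->3, 8->8, 10->10, 9->9, 7->7, 11->11
Step 2: d_i = R_x(i) - R_y(i); compute d_i^2.
  (5-5)^2=0, (2-2)^2=0, (6-6)^2=0, (4-4)^2=0, (1-1)^2=0, (12-12)^2=0, (3-3)^2=0, (7-8)^2=1, (10-10)^2=0, (9-9)^2=0, (8-7)^2=1, (11-11)^2=0
sum(d^2) = 2.
Step 3: rho = 1 - 6*2 / (12*(12^2 - 1)) = 1 - 12/1716 = 0.993007.
Step 4: Under H0, t = rho * sqrt((n-2)/(1-rho^2)) = 26.5990 ~ t(10).
Step 5: Two-sided p-value from the t-distribution with 10 df = 0.000000.
Step 6: alpha = 0.1. reject H0.

rho = 0.9930, p = 0.000000, reject H0 at alpha = 0.1.


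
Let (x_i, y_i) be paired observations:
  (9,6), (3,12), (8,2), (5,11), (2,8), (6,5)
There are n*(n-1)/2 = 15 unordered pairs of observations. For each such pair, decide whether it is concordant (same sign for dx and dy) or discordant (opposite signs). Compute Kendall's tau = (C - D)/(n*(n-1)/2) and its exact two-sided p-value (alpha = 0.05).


Step 1: Enumerate the 15 unordered pairs (i,j) with i<j and classify each by sign(x_j-x_i) * sign(y_j-y_i).
  (1,2):dx=-6,dy=+6->D; (1,3):dx=-1,dy=-4->C; (1,4):dx=-4,dy=+5->D; (1,5):dx=-7,dy=+2->D
  (1,6):dx=-3,dy=-1->C; (2,3):dx=+5,dy=-10->D; (2,4):dx=+2,dy=-1->D; (2,5):dx=-1,dy=-4->C
  (2,6):dx=+3,dy=-7->D; (3,4):dx=-3,dy=+9->D; (3,5):dx=-6,dy=+6->D; (3,6):dx=-2,dy=+3->D
  (4,5):dx=-3,dy=-3->C; (4,6):dx=+1,dy=-6->D; (5,6):dx=+4,dy=-3->D
Step 2: C = 4, D = 11, total pairs = 15.
Step 3: tau = (C - D)/(n(n-1)/2) = (4 - 11)/15 = -0.466667.
Step 4: Exact two-sided p-value (enumerate n! = 720 permutations of y under H0): p = 0.272222.
Step 5: alpha = 0.05. fail to reject H0.

tau_b = -0.4667 (C=4, D=11), p = 0.272222, fail to reject H0.
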